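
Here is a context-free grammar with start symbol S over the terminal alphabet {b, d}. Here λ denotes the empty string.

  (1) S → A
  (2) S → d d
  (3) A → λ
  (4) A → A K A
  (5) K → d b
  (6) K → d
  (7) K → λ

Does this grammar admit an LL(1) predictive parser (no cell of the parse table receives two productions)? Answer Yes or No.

FIRST(S) = {λ, d}
FIRST(A) = {λ, d}
FIRST(K) = {λ, d}
FOLLOW(S) = {$}
FOLLOW(A) = {$, d}
FOLLOW(K) = {$, d}
Cell M[A, $] receives both A → λ and A → A K A — the grammar is not LL(1).

No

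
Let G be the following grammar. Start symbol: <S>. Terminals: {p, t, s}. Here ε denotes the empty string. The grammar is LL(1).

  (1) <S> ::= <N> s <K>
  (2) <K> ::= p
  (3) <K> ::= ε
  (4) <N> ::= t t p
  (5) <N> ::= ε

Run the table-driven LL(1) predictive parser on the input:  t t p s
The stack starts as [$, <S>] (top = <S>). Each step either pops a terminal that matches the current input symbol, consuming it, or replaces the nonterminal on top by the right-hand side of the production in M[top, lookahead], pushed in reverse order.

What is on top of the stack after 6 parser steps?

<K>

     Stack          Input      Action
  1  $ <S>          t t p s $  expand <S> ::= <N> s <K>
  2  $ <K> s <N>    t t p s $  expand <N> ::= t t p
  3  $ <K> s p t t  t t p s $  match t
  4  $ <K> s p t    t p s $    match t
  5  $ <K> s p      p s $      match p
  6  $ <K> s        s $        match s
Stack after step 6: $ <K> (top = <K>).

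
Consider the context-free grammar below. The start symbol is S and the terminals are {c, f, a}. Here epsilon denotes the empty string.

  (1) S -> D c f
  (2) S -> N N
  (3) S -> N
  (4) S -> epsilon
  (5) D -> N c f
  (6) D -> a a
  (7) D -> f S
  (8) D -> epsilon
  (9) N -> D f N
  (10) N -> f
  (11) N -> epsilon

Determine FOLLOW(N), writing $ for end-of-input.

FIRST(S): from S->D c f we get {a, c, f}; from S->N N we get {epsilon, a, c, f}; from S->N we get {epsilon, a, c, f}; from S->epsilon we get {epsilon}. So FIRST(S) = {epsilon, a, c, f}.
FIRST(D): from D->N c f we get {a, c, f}; from D->a a we get {a}; from D->f S we get {f}; from D->epsilon we get {epsilon}. So FIRST(D) = {epsilon, a, c, f}.
FIRST(N): from N->D f N we get {a, c, f}; from N->f we get {f}; from N->epsilon we get {epsilon}. So FIRST(N) = {epsilon, a, c, f}.
FOLLOW(S) includes $ since S is the start symbol.
FOLLOW(D): in S->D c f, D is followed by c f with FIRST {c}; in N->D f N, D is followed by f N with FIRST {f}. Thus FOLLOW(D) = {c, f}.
FOLLOW(S): in D->f S, the suffix after S is empty, so FOLLOW(S) ⊇ FOLLOW(D) = {c, f}. Thus FOLLOW(S) = {$, c, f}.
FOLLOW(N): in S->N N (occurrence 1), N is followed by N with FIRST {epsilon, a, c, f}; in S->N N (occurrence 1), the suffix after N is nullable, so FOLLOW(N) ⊇ FOLLOW(S) = {$, c, f}; in S->N N (occurrence 2), the suffix after N is empty, so FOLLOW(N) ⊇ FOLLOW(S) = {$, c, f}; in S->N, the suffix after N is empty, so FOLLOW(N) ⊇ FOLLOW(S) = {$, c, f}; in D->N c f, N is followed by c f with FIRST {c}; in N->D f N, the suffix after N is empty (adds nothing new). Thus FOLLOW(N) = {$, a, c, f}.

{$, a, c, f}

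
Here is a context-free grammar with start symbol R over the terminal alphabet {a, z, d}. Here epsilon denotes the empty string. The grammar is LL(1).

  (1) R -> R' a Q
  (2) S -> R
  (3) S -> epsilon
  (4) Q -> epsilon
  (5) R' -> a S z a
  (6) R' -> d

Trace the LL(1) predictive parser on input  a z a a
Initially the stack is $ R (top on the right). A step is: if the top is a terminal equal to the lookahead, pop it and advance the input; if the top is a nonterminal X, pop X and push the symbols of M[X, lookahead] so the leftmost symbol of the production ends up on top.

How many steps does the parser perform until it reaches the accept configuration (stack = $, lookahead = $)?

     Stack          Input      Action
  1  $ R            a z a a $  expand R -> R' a Q
  2  $ Q a R'       a z a a $  expand R' -> a S z a
  3  $ Q a a z S a  a z a a $  match a
  4  $ Q a a z S    z a a $    expand S -> epsilon
  5  $ Q a a z      z a a $    match z
  6  $ Q a a        a a $      match a
  7  $ Q a          a $        match a
  8  $ Q            $          expand Q -> epsilon
Accept reached after 8 steps.

8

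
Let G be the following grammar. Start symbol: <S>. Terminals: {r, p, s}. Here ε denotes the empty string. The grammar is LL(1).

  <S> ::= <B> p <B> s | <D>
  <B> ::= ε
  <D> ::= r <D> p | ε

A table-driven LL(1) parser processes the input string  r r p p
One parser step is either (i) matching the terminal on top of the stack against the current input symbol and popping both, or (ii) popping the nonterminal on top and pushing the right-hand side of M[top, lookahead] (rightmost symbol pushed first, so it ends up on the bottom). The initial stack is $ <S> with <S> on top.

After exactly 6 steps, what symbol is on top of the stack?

step 1: stack=$ <S>  input=r r p p $  — expand <S> ::= <D>
step 2: stack=$ <D>  input=r r p p $  — expand <D> ::= r <D> p
step 3: stack=$ p <D> r  input=r r p p $  — match r
step 4: stack=$ p <D>  input=r p p $  — expand <D> ::= r <D> p
step 5: stack=$ p p <D> r  input=r p p $  — match r
step 6: stack=$ p p <D>  input=p p $  — expand <D> ::= ε
Stack after step 6: $ p p (top = p).

p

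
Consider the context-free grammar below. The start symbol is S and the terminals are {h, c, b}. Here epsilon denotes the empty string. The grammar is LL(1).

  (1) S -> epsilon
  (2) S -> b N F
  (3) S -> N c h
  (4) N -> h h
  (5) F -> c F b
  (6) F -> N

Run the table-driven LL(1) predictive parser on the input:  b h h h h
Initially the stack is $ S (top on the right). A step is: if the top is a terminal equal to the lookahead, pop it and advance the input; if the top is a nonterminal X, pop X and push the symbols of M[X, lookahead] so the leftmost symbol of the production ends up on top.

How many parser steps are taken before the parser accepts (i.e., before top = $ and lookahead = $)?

9

step 1: stack=$ S  input=b h h h h $  — expand S -> b N F
step 2: stack=$ F N b  input=b h h h h $  — match b
step 3: stack=$ F N  input=h h h h $  — expand N -> h h
step 4: stack=$ F h h  input=h h h h $  — match h
step 5: stack=$ F h  input=h h h $  — match h
step 6: stack=$ F  input=h h $  — expand F -> N
step 7: stack=$ N  input=h h $  — expand N -> h h
step 8: stack=$ h h  input=h h $  — match h
step 9: stack=$ h  input=h $  — match h
Accept reached after 9 steps.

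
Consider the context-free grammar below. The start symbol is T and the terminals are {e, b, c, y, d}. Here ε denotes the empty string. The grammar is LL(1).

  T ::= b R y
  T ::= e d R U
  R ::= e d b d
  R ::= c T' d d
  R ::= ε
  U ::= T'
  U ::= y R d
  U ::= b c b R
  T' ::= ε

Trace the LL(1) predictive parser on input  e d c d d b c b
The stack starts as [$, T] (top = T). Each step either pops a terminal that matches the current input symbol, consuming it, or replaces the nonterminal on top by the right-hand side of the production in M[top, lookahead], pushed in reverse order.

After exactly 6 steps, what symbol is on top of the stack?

step 1: stack=$ T  input=e d c d d b c b $  — expand T ::= e d R U
step 2: stack=$ U R d e  input=e d c d d b c b $  — match e
step 3: stack=$ U R d  input=d c d d b c b $  — match d
step 4: stack=$ U R  input=c d d b c b $  — expand R ::= c T' d d
step 5: stack=$ U d d T' c  input=c d d b c b $  — match c
step 6: stack=$ U d d T'  input=d d b c b $  — expand T' ::= ε
Stack after step 6: $ U d d (top = d).

d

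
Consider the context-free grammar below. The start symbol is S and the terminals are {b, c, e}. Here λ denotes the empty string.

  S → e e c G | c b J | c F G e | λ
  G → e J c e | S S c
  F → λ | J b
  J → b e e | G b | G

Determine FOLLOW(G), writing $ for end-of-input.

{$, b, c, e}

FIRST(S): from S→e e c G we get {e}; from S→c b J we get {c}; from S→c F G e we get {c}; from S→λ we get {λ}. So FIRST(S) = {λ, c, e}.
FIRST(G): from G→e J c e we get {e}; from G→S S c we get {c, e}. So FIRST(G) = {c, e}.
FIRST(J): from J→b e e we get {b}; from J→G b we get {c, e}; from J→G we get {c, e}. So FIRST(J) = {b, c, e}.
FIRST(F): from F→λ we get {λ}; from F→J b we get {b, c, e}. So FIRST(F) = {λ, b, c, e}.
FOLLOW(S) includes $ since S is the start symbol.
FOLLOW(S): in G→S S c (occurrence 1), S is followed by S c with FIRST {c, e}; in G→S S c (occurrence 2), S is followed by c with FIRST {c}. Thus FOLLOW(S) = {$, c, e}.
FOLLOW(F): in S→c F G e, F is followed by G e with FIRST {c, e}. Thus FOLLOW(F) = {c, e}.
FOLLOW(J): in S→c b J, the suffix after J is empty, so FOLLOW(J) ⊇ FOLLOW(S) = {$, c, e}; in G→e J c e, J is followed by c e with FIRST {c}; in F→J b, J is followed by b with FIRST {b}. Thus FOLLOW(J) = {$, b, c, e}.
FOLLOW(G): in S→e e c G, the suffix after G is empty, so FOLLOW(G) ⊇ FOLLOW(S) = {$, c, e}; in S→c F G e, G is followed by e with FIRST {e}; in J→G b, G is followed by b with FIRST {b}; in J→G, the suffix after G is empty, so FOLLOW(G) ⊇ FOLLOW(J) = {$, b, c, e}. Thus FOLLOW(G) = {$, b, c, e}.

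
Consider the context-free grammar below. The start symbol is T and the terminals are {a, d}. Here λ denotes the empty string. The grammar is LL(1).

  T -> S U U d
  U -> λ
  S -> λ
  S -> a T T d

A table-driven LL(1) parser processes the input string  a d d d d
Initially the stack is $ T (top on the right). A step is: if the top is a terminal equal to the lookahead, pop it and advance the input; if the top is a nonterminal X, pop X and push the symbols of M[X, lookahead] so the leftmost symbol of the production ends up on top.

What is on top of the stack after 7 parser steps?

step 1: stack=$ T  input=a d d d d $  — expand T -> S U U d
step 2: stack=$ d U U S  input=a d d d d $  — expand S -> a T T d
step 3: stack=$ d U U d T T a  input=a d d d d $  — match a
step 4: stack=$ d U U d T T  input=d d d d $  — expand T -> S U U d
step 5: stack=$ d U U d T d U U S  input=d d d d $  — expand S -> λ
step 6: stack=$ d U U d T d U U  input=d d d d $  — expand U -> λ
step 7: stack=$ d U U d T d U  input=d d d d $  — expand U -> λ
Stack after step 7: $ d U U d T d (top = d).

d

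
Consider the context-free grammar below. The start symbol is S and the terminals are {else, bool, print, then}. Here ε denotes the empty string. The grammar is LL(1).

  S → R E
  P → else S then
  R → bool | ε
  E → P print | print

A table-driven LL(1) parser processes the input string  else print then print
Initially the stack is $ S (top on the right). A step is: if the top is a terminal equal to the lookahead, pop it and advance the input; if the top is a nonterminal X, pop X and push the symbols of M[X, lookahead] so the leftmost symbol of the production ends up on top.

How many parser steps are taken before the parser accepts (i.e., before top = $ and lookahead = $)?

11

      Stack                Input                    Action
   1  $ S                  else print then print $  expand S → R E
   2  $ E R                else print then print $  expand R → ε
   3  $ E                  else print then print $  expand E → P print
   4  $ print P            else print then print $  expand P → else S then
   5  $ print then S else  else print then print $  match else
   6  $ print then S       print then print $       expand S → R E
   7  $ print then E R     print then print $       expand R → ε
   8  $ print then E       print then print $       expand E → print
   9  $ print then print   print then print $       match print
  10  $ print then         then print $             match then
  11  $ print              print $                  match print
Accept reached after 11 steps.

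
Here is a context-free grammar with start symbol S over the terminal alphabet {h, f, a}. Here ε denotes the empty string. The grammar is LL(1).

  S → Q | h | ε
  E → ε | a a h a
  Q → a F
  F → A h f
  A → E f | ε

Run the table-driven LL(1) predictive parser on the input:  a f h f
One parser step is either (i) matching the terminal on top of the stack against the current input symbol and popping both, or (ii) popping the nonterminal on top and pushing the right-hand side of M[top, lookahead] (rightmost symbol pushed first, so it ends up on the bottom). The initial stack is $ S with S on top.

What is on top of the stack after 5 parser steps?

     Stack    Input      Action
  1  $ S      a f h f $  expand S → Q
  2  $ Q      a f h f $  expand Q → a F
  3  $ F a    a f h f $  match a
  4  $ F      f h f $    expand F → A h f
  5  $ f h A  f h f $    expand A → E f
Stack after step 5: $ f h f E (top = E).

E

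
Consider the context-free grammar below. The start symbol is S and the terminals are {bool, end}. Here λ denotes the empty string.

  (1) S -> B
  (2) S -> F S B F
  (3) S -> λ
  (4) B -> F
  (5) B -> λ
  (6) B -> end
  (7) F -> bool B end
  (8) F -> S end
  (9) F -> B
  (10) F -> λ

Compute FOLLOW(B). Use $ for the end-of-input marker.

{$, bool, end}

FIRST(S): from S->B we get {λ, bool, end}; from S->F S B F we get {λ, bool, end}; from S->λ we get {λ}. So FIRST(S) = {λ, bool, end}.
FIRST(B): from B->F we get {λ, bool, end}; from B->λ we get {λ}; from B->end we get {end}. So FIRST(B) = {λ, bool, end}.
FIRST(F): from F->bool B end we get {bool}; from F->S end we get {bool, end}; from F->B we get {λ, bool, end}; from F->λ we get {λ}. So FIRST(F) = {λ, bool, end}.
FOLLOW(S) includes $ since S is the start symbol.
FOLLOW(S): in S->F S B F, S is followed by B F with FIRST {λ, bool, end}; in S->F S B F, the suffix after S is nullable (adds nothing new); in F->S end, S is followed by end with FIRST {end}. Thus FOLLOW(S) = {$, bool, end}.
FOLLOW(B): in S->B, the suffix after B is empty, so FOLLOW(B) ⊇ FOLLOW(S) = {$, bool, end}; in S->F S B F, B is followed by F with FIRST {λ, bool, end}; in S->F S B F, the suffix after B is nullable, so FOLLOW(B) ⊇ FOLLOW(S) = {$, bool, end}; in F->bool B end, B is followed by end with FIRST {end}; in F->B, the suffix after B is empty, so FOLLOW(B) ⊇ FOLLOW(F) = {$, bool, end}. Thus FOLLOW(B) = {$, bool, end}.
FOLLOW(F): in S->F S B F (occurrence 1), F is followed by S B F with FIRST {λ, bool, end}; in S->F S B F (occurrence 1), the suffix after F is nullable, so FOLLOW(F) ⊇ FOLLOW(S) = {$, bool, end}; in S->F S B F (occurrence 2), the suffix after F is empty, so FOLLOW(F) ⊇ FOLLOW(S) = {$, bool, end}; in B->F, the suffix after F is empty, so FOLLOW(F) ⊇ FOLLOW(B) = {$, bool, end}. Thus FOLLOW(F) = {$, bool, end}.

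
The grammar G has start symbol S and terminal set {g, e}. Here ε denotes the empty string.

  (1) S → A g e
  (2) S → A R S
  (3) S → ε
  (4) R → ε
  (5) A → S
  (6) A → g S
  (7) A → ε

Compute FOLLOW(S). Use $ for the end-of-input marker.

{$, g}

FIRST(R): from R→ε we get {ε}. So FIRST(R) = {ε}.
FIRST(S): from S→A g e we get {g}; from S→A R S we get {ε, g}; from S→ε we get {ε}. So FIRST(S) = {ε, g}.
FIRST(A): from A→S we get {ε, g}; from A→g S we get {g}; from A→ε we get {ε}. So FIRST(A) = {ε, g}.
FOLLOW(S) includes $ since S is the start symbol.
FOLLOW(S): in S→A R S, the suffix after S is empty (adds nothing new); in A→S, the suffix after S is empty, so FOLLOW(S) ⊇ FOLLOW(A) = {$, g}; in A→g S, the suffix after S is empty, so FOLLOW(S) ⊇ FOLLOW(A) = {$, g}. Thus FOLLOW(S) = {$, g}.
FOLLOW(R): in S→A R S, R is followed by S with FIRST {ε, g}; in S→A R S, the suffix after R is nullable, so FOLLOW(R) ⊇ FOLLOW(S) = {$, g}. Thus FOLLOW(R) = {$, g}.
FOLLOW(A): in S→A g e, A is followed by g e with FIRST {g}; in S→A R S, A is followed by R S with FIRST {ε, g}; in S→A R S, the suffix after A is nullable, so FOLLOW(A) ⊇ FOLLOW(S) = {$, g}. Thus FOLLOW(A) = {$, g}.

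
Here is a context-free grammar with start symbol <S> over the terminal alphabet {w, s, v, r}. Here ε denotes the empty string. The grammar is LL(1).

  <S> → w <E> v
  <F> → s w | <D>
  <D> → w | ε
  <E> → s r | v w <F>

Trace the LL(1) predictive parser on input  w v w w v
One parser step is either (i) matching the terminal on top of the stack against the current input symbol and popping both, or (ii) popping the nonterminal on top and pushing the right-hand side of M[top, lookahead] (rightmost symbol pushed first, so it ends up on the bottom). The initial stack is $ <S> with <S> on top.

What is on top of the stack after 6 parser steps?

<D>

     Stack        Input        Action
  1  $ <S>        w v w w v $  expand <S> → w <E> v
  2  $ v <E> w    w v w w v $  match w
  3  $ v <E>      v w w v $    expand <E> → v w <F>
  4  $ v <F> w v  v w w v $    match v
  5  $ v <F> w    w w v $      match w
  6  $ v <F>      w v $        expand <F> → <D>
Stack after step 6: $ v <D> (top = <D>).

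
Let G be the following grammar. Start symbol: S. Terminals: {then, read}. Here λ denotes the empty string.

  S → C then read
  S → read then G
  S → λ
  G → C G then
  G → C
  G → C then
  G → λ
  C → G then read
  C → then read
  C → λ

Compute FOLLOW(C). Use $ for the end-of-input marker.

{$, then}

FIRST(S) = {λ, read, then}  (via C then read)
FIRST(G) = {λ, then}  (via C G then, C, C then)
FIRST(C) = {λ, then}  (via G then read)
FOLLOW(S) includes $ since S is the start symbol.
FOLLOW(S): S appears on no right-hand side. Thus FOLLOW(S) = {$}.
FOLLOW(G): in S→read then G, the suffix after G is empty, so FOLLOW(G) ⊇ FOLLOW(S) = {$}; in G→C G then, G is followed by then with FIRST {then}; in C→G then read, G is followed by then read with FIRST {then}. Thus FOLLOW(G) = {$, then}.
FOLLOW(C): in S→C then read, C is followed by then read with FIRST {then}; in G→C G then, C is followed by G then with FIRST {then}; in G→C, the suffix after C is empty, so FOLLOW(C) ⊇ FOLLOW(G) = {$, then}; in G→C then, C is followed by then with FIRST {then}. Thus FOLLOW(C) = {$, then}.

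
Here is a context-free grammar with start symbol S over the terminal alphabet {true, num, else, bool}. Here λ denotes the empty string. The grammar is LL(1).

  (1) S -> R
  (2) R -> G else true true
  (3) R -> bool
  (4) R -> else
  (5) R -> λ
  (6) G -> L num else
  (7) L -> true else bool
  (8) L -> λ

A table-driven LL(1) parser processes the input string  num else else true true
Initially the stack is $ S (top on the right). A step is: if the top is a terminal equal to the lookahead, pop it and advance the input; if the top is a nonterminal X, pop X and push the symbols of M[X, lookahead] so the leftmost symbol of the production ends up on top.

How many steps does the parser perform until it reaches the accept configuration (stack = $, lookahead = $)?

9

step 1: stack=$ S  input=num else else true true $  — expand S -> R
step 2: stack=$ R  input=num else else true true $  — expand R -> G else true true
step 3: stack=$ true true else G  input=num else else true true $  — expand G -> L num else
step 4: stack=$ true true else else num L  input=num else else true true $  — expand L -> λ
step 5: stack=$ true true else else num  input=num else else true true $  — match num
step 6: stack=$ true true else else  input=else else true true $  — match else
step 7: stack=$ true true else  input=else true true $  — match else
step 8: stack=$ true true  input=true true $  — match true
step 9: stack=$ true  input=true $  — match true
Accept reached after 9 steps.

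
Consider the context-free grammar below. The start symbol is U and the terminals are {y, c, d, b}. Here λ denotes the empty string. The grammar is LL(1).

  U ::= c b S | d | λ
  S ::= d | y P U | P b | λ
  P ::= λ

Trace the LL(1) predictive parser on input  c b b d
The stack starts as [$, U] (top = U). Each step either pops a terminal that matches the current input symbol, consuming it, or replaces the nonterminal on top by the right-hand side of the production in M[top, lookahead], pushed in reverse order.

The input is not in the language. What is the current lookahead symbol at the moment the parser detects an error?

     Stack    Input      Action
  1  $ U      c b b d $  expand U ::= c b S
  2  $ S b c  c b b d $  match c
  3  $ S b    b b d $    match b
  4  $ S      b d $      expand S ::= P b
  5  $ b P    b d $      expand P ::= λ
  6  $ b      b d $      match b
  7  $        d $        error: stack empty but input remains

d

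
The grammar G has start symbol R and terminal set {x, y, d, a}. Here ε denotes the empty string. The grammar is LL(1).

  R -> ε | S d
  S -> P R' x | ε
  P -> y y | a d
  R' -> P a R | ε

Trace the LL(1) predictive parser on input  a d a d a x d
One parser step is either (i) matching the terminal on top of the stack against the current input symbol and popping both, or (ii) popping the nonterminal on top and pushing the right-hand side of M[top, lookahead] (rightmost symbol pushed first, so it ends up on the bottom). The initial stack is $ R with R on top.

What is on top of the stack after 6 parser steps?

P

step 1: stack=$ R  input=a d a d a x d $  — expand R -> S d
step 2: stack=$ d S  input=a d a d a x d $  — expand S -> P R' x
step 3: stack=$ d x R' P  input=a d a d a x d $  — expand P -> a d
step 4: stack=$ d x R' d a  input=a d a d a x d $  — match a
step 5: stack=$ d x R' d  input=d a d a x d $  — match d
step 6: stack=$ d x R'  input=a d a x d $  — expand R' -> P a R
Stack after step 6: $ d x R a P (top = P).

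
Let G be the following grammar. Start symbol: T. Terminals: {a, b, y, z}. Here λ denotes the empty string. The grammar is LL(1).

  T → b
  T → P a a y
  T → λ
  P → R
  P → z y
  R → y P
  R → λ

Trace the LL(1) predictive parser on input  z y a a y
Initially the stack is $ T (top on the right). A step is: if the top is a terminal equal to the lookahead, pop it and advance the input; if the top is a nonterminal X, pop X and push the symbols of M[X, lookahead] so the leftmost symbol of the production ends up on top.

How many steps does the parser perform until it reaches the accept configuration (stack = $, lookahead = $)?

step 1: stack=$ T  input=z y a a y $  — expand T → P a a y
step 2: stack=$ y a a P  input=z y a a y $  — expand P → z y
step 3: stack=$ y a a y z  input=z y a a y $  — match z
step 4: stack=$ y a a y  input=y a a y $  — match y
step 5: stack=$ y a a  input=a a y $  — match a
step 6: stack=$ y a  input=a y $  — match a
step 7: stack=$ y  input=y $  — match y
Accept reached after 7 steps.

7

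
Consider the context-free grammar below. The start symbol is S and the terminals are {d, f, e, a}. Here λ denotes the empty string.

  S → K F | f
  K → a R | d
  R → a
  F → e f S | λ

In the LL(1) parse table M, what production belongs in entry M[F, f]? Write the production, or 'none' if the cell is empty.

none

FIRST(K): from K→a R we get {a}; from K→d we get {d}. So FIRST(K) = {a, d}.
FIRST(R): from R→a we get {a}. So FIRST(R) = {a}.
FIRST(F): from F→e f S we get {e}; from F→λ we get {λ}. So FIRST(F) = {λ, e}.
FIRST(S): from S→K F we get {a, d}; from S→f we get {f}. So FIRST(S) = {a, d, f}.
FOLLOW(S) includes $ since S is the start symbol.
FOLLOW(S): in F→e f S, the suffix after S is empty, so FOLLOW(S) ⊇ FOLLOW(F) = {$}. Thus FOLLOW(S) = {$}.
FOLLOW(F): in S→K F, the suffix after F is empty, so FOLLOW(F) ⊇ FOLLOW(S) = {$}. Thus FOLLOW(F) = {$}.
For F → e f S: FIRST(e f S) = {e}, so it goes in M[F, t] for t ∈ {e}.
For F → λ: FIRST(λ) = {λ}, so it goes in M[F, t] for t ∈ {}; since λ ∈ FIRST, also for every t ∈ FOLLOW(F) = {$}.
None of these place a production in M[F, f].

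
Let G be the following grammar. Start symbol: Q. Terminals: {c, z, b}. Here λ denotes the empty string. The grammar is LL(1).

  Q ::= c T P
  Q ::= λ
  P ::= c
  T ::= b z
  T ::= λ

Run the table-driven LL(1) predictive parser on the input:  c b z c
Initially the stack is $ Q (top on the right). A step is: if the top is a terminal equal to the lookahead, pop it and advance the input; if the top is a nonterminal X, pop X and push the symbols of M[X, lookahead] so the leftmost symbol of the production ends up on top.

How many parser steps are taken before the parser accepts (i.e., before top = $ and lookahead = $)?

step 1: stack=$ Q  input=c b z c $  — expand Q ::= c T P
step 2: stack=$ P T c  input=c b z c $  — match c
step 3: stack=$ P T  input=b z c $  — expand T ::= b z
step 4: stack=$ P z b  input=b z c $  — match b
step 5: stack=$ P z  input=z c $  — match z
step 6: stack=$ P  input=c $  — expand P ::= c
step 7: stack=$ c  input=c $  — match c
Accept reached after 7 steps.

7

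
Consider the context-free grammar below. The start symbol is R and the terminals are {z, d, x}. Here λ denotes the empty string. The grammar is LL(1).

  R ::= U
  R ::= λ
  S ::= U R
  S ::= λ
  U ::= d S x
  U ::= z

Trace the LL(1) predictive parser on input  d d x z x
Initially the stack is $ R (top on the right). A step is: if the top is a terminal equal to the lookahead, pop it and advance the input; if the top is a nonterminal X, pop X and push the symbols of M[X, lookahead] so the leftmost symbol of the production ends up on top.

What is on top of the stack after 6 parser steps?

     Stack        Input        Action
  1  $ R          d d x z x $  expand R ::= U
  2  $ U          d d x z x $  expand U ::= d S x
  3  $ x S d      d d x z x $  match d
  4  $ x S        d x z x $    expand S ::= U R
  5  $ x R U      d x z x $    expand U ::= d S x
  6  $ x R x S d  d x z x $    match d
Stack after step 6: $ x R x S (top = S).

S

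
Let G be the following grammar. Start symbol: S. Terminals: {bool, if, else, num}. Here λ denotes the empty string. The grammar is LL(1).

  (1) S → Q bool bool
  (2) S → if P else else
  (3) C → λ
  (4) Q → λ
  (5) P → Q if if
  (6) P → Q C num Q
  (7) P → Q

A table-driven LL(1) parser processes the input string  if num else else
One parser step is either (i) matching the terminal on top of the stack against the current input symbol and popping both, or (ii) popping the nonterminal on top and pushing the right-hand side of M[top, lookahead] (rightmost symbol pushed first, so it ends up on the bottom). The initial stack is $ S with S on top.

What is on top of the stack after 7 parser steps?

else

step 1: stack=$ S  input=if num else else $  — expand S → if P else else
step 2: stack=$ else else P if  input=if num else else $  — match if
step 3: stack=$ else else P  input=num else else $  — expand P → Q C num Q
step 4: stack=$ else else Q num C Q  input=num else else $  — expand Q → λ
step 5: stack=$ else else Q num C  input=num else else $  — expand C → λ
step 6: stack=$ else else Q num  input=num else else $  — match num
step 7: stack=$ else else Q  input=else else $  — expand Q → λ
Stack after step 7: $ else else (top = else).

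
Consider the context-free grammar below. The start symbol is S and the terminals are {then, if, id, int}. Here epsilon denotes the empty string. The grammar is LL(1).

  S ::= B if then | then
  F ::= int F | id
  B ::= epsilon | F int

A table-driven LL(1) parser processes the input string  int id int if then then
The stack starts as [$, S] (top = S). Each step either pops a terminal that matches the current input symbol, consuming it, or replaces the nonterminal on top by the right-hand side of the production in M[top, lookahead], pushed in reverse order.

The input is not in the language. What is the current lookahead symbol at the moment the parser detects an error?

      Stack                Input                      Action
   1  $ S                  int id int if then then $  expand S ::= B if then
   2  $ then if B          int id int if then then $  expand B ::= F int
   3  $ then if int F      int id int if then then $  expand F ::= int F
   4  $ then if int F int  int id int if then then $  match int
   5  $ then if int F      id int if then then $      expand F ::= id
   6  $ then if int id     id int if then then $      match id
   7  $ then if int        int if then then $         match int
   8  $ then if            if then then $             match if
   9  $ then               then then $                match then
  10  $                    then $                     error: stack empty but input remains

then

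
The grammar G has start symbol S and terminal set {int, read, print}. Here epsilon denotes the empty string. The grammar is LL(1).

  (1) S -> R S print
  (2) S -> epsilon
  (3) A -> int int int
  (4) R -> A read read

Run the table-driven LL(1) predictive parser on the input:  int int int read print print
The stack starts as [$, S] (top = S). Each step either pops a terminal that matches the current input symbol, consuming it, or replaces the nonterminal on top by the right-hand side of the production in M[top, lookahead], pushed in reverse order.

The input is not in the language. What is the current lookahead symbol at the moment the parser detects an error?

step 1: stack=$ S  input=int int int read print print $  — expand S -> R S print
step 2: stack=$ print S R  input=int int int read print print $  — expand R -> A read read
step 3: stack=$ print S read read A  input=int int int read print print $  — expand A -> int int int
step 4: stack=$ print S read read int int int  input=int int int read print print $  — match int
step 5: stack=$ print S read read int int  input=int int read print print $  — match int
step 6: stack=$ print S read read int  input=int read print print $  — match int
step 7: stack=$ print S read read  input=read print print $  — match read
step 8: stack=$ print S read  input=print print $  — error: top is terminal read but lookahead is print

print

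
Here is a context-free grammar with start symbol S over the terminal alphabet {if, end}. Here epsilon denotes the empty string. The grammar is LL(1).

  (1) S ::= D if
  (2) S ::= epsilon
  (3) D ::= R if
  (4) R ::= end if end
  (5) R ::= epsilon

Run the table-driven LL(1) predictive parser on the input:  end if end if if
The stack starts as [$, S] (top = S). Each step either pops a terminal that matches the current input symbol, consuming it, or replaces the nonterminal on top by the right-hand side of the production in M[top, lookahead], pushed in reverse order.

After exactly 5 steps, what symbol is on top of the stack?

     Stack               Input               Action
  1  $ S                 end if end if if $  expand S ::= D if
  2  $ if D              end if end if if $  expand D ::= R if
  3  $ if if R           end if end if if $  expand R ::= end if end
  4  $ if if end if end  end if end if if $  match end
  5  $ if if end if      if end if if $      match if
Stack after step 5: $ if if end (top = end).

end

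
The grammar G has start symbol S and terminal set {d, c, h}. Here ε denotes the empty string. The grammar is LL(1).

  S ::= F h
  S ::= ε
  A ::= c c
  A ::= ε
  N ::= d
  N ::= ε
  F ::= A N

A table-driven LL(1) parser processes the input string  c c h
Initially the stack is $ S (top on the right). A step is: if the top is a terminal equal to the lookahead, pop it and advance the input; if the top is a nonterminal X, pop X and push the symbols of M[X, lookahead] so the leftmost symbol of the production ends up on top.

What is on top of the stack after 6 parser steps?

     Stack      Input    Action
  1  $ S        c c h $  expand S ::= F h
  2  $ h F      c c h $  expand F ::= A N
  3  $ h N A    c c h $  expand A ::= c c
  4  $ h N c c  c c h $  match c
  5  $ h N c    c h $    match c
  6  $ h N      h $      expand N ::= ε
Stack after step 6: $ h (top = h).

h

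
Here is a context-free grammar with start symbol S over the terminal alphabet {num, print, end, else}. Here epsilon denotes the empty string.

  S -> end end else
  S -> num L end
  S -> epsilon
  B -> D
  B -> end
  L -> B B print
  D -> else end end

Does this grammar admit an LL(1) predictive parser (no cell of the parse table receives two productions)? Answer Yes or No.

FIRST(S) = {epsilon, end, num}
FIRST(B) = {else, end}
FIRST(L) = {else, end}
FIRST(D) = {else}
FOLLOW(S) = {$}
FOLLOW(B) = {else, end, print}
FOLLOW(L) = {end}
FOLLOW(D) = {else, end, print}
Each cell of M receives at most one production.

Yes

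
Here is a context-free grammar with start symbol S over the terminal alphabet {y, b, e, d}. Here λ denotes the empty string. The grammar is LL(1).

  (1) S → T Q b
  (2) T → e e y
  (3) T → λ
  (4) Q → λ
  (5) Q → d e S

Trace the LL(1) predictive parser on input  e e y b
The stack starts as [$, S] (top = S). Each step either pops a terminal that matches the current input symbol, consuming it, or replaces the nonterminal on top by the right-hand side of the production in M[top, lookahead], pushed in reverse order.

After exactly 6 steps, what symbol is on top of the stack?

step 1: stack=$ S  input=e e y b $  — expand S → T Q b
step 2: stack=$ b Q T  input=e e y b $  — expand T → e e y
step 3: stack=$ b Q y e e  input=e e y b $  — match e
step 4: stack=$ b Q y e  input=e y b $  — match e
step 5: stack=$ b Q y  input=y b $  — match y
step 6: stack=$ b Q  input=b $  — expand Q → λ
Stack after step 6: $ b (top = b).

b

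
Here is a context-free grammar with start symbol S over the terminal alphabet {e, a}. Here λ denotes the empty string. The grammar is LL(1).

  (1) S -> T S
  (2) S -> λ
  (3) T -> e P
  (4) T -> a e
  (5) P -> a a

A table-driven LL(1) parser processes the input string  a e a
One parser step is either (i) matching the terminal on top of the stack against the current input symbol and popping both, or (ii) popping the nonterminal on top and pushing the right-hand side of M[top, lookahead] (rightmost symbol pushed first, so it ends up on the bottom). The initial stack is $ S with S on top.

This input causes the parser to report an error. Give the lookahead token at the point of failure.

$

step 1: stack=$ S  input=a e a $  — expand S -> T S
step 2: stack=$ S T  input=a e a $  — expand T -> a e
step 3: stack=$ S e a  input=a e a $  — match a
step 4: stack=$ S e  input=e a $  — match e
step 5: stack=$ S  input=a $  — expand S -> T S
step 6: stack=$ S T  input=a $  — expand T -> a e
step 7: stack=$ S e a  input=a $  — match a
step 8: stack=$ S e  input=$  — error: top is terminal e but lookahead is $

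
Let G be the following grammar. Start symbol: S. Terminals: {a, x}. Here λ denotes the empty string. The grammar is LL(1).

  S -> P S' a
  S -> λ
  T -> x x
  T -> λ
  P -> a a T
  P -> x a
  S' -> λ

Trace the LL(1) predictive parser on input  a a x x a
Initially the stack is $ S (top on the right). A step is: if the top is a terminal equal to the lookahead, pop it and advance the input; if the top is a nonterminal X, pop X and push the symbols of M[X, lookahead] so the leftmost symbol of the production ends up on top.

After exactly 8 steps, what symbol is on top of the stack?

     Stack         Input        Action
  1  $ S           a a x x a $  expand S -> P S' a
  2  $ a S' P      a a x x a $  expand P -> a a T
  3  $ a S' T a a  a a x x a $  match a
  4  $ a S' T a    a x x a $    match a
  5  $ a S' T      x x a $      expand T -> x x
  6  $ a S' x x    x x a $      match x
  7  $ a S' x      x a $        match x
  8  $ a S'        a $          expand S' -> λ
Stack after step 8: $ a (top = a).

a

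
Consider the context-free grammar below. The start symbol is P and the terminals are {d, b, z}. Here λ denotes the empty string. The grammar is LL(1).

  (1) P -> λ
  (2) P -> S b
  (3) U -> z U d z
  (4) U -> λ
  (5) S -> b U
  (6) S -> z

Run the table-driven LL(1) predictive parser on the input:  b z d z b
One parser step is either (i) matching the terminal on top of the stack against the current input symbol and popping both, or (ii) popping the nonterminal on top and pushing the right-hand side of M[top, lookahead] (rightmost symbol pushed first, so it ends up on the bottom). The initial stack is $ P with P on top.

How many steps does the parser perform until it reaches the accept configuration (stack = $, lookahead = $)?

9

     Stack        Input        Action
  1  $ P          b z d z b $  expand P -> S b
  2  $ b S        b z d z b $  expand S -> b U
  3  $ b U b      b z d z b $  match b
  4  $ b U        z d z b $    expand U -> z U d z
  5  $ b z d U z  z d z b $    match z
  6  $ b z d U    d z b $      expand U -> λ
  7  $ b z d      d z b $      match d
  8  $ b z        z b $        match z
  9  $ b          b $          match b
Accept reached after 9 steps.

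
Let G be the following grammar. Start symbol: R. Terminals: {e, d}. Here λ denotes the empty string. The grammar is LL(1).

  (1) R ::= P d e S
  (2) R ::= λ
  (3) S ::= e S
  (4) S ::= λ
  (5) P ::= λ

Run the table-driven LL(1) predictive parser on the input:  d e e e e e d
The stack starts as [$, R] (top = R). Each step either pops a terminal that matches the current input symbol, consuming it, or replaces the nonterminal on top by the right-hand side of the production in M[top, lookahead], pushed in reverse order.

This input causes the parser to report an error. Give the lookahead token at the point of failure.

      Stack      Input            Action
   1  $ R        d e e e e e d $  expand R ::= P d e S
   2  $ S e d P  d e e e e e d $  expand P ::= λ
   3  $ S e d    d e e e e e d $  match d
   4  $ S e      e e e e e d $    match e
   5  $ S        e e e e d $      expand S ::= e S
   6  $ S e      e e e e d $      match e
   7  $ S        e e e d $        expand S ::= e S
   8  $ S e      e e e d $        match e
   9  $ S        e e d $          expand S ::= e S
  10  $ S e      e e d $          match e
  11  $ S        e d $            expand S ::= e S
  12  $ S e      e d $            match e
  13  $ S        d $              error: M[S, d] is empty

d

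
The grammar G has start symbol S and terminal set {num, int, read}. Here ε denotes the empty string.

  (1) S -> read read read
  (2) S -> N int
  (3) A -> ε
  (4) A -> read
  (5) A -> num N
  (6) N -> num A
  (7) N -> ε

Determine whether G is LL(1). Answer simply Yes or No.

Yes

FIRST(S) = {int, num, read}
FIRST(A) = {ε, num, read}
FIRST(N) = {ε, num}
FOLLOW(S) = {$}
FOLLOW(A) = {int}
FOLLOW(N) = {int}
Each cell of M receives at most one production.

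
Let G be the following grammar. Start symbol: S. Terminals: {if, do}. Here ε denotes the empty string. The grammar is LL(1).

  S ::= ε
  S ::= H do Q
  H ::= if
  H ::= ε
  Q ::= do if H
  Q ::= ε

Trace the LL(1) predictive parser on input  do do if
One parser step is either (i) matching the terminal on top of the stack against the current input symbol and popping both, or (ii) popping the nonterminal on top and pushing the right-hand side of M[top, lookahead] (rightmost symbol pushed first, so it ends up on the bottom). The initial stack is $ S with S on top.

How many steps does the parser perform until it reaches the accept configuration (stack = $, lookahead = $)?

7

step 1: stack=$ S  input=do do if $  — expand S ::= H do Q
step 2: stack=$ Q do H  input=do do if $  — expand H ::= ε
step 3: stack=$ Q do  input=do do if $  — match do
step 4: stack=$ Q  input=do if $  — expand Q ::= do if H
step 5: stack=$ H if do  input=do if $  — match do
step 6: stack=$ H if  input=if $  — match if
step 7: stack=$ H  input=$  — expand H ::= ε
Accept reached after 7 steps.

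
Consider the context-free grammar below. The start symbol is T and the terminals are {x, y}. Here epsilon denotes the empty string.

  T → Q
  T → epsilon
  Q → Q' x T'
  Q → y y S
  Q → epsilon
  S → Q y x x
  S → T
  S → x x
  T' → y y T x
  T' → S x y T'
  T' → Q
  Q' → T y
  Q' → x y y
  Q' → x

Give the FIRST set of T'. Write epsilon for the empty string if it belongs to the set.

FIRST(T) = {epsilon, x, y}  (via Q)
FIRST(Q') = {x, y}  (via T y)
FIRST(Q) = {epsilon, x, y}  (via Q' x T')
FIRST(S) = {epsilon, x, y}  (via Q y x x, T)
FIRST(T') = {epsilon, x, y}  (via S x y T', Q)

{epsilon, x, y}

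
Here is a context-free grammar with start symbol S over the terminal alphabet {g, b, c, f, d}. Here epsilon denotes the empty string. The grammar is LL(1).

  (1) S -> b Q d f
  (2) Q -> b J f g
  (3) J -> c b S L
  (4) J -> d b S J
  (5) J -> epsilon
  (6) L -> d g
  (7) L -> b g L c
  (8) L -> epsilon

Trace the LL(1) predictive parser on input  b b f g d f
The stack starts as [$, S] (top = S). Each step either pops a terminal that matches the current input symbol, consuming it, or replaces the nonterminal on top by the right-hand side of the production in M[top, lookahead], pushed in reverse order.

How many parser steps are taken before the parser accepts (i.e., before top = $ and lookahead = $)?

9

     Stack          Input          Action
  1  $ S            b b f g d f $  expand S -> b Q d f
  2  $ f d Q b      b b f g d f $  match b
  3  $ f d Q        b f g d f $    expand Q -> b J f g
  4  $ f d g f J b  b f g d f $    match b
  5  $ f d g f J    f g d f $      expand J -> epsilon
  6  $ f d g f      f g d f $      match f
  7  $ f d g        g d f $        match g
  8  $ f d          d f $          match d
  9  $ f            f $            match f
Accept reached after 9 steps.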